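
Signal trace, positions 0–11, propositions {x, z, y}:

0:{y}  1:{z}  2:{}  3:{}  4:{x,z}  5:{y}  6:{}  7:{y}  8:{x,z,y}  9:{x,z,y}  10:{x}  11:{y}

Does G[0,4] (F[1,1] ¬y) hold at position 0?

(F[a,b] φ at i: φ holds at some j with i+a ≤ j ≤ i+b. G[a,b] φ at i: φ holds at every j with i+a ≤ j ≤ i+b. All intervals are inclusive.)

Check F[1,1] ¬y at every j in [0,4]:
  j=0: holds (witness at 1)
  j=1: holds (witness at 2)
  j=2: holds (witness at 3)
  j=3: holds (witness at 4)
  j=4: fails (none in [5,5])
Fails at j=4 → formula fails.

False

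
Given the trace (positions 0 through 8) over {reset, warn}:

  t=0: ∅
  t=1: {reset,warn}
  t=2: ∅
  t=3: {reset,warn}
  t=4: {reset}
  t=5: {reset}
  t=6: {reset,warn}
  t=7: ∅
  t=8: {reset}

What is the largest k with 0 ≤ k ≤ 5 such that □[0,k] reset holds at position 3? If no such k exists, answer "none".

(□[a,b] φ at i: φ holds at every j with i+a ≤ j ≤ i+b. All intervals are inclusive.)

reset must hold from j=3 onward; find where it first fails.
  j=3: holds
  j=4: holds
  j=5: holds
  j=6: holds
  j=7: fails
Holds on [3,6], so largest k = 3.

3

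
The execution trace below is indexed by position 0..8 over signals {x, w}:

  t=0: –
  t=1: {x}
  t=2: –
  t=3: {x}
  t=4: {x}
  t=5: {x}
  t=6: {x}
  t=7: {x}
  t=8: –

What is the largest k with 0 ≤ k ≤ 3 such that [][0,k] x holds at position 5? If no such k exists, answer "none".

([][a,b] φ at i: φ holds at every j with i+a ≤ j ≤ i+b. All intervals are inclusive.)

2

x must hold from j=5 onward; find where it first fails.
  j=5: holds
  j=6: holds
  j=7: holds
  j=8: fails
Holds on [5,7], so largest k = 2.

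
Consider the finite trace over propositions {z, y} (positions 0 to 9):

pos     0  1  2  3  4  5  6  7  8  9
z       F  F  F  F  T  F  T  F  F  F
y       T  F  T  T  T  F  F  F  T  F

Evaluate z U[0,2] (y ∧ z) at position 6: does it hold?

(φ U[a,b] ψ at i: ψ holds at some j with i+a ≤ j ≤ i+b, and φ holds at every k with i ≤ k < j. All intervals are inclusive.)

Need some j in [6,8] with (y ∧ z), and z at every k in [6,j-1].
  j=6: (y ∧ z) false.
  j=7: (y ∧ z) false.
  j=8: (y ∧ z) false.
No j in the window works → until fails.

No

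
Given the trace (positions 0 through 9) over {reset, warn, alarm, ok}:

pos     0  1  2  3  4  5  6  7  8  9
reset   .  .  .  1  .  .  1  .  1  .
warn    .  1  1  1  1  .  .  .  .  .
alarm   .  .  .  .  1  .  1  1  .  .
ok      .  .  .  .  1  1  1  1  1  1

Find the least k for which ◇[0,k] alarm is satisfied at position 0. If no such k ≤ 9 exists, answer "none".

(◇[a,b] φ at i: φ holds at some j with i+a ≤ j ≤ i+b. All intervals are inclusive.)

4

Scan j = 0,1,… for alarm:
  j=0: fails
  j=1: fails
  j=2: fails
  j=3: fails
  j=4: holds
First hit at j=4, so smallest k = 4-0 = 4.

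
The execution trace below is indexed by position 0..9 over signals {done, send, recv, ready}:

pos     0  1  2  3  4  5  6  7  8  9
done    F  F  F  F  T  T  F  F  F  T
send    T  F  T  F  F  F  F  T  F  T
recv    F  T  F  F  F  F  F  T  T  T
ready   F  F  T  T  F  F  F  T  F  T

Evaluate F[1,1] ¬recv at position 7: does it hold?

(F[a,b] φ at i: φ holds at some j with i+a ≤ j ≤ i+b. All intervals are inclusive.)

Check ¬recv at each j in [8,8]:
  j=8: false
No position in the window satisfies it → formula fails.

No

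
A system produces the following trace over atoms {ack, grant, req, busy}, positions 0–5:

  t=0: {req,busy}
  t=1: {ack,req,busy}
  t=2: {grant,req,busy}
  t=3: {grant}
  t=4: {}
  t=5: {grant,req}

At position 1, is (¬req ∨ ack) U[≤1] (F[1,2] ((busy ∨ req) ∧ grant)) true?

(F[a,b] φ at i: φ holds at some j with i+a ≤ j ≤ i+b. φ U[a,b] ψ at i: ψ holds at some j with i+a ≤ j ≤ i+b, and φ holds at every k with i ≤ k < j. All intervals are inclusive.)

Need some j in [1,2] with F[1,2] ((busy ∨ req) ∧ grant), and (¬req ∨ ack) at every k in [1,j-1].
  j=1: F[1,2] ((busy ∨ req) ∧ grant) holds; no prefix to check → satisfied.

True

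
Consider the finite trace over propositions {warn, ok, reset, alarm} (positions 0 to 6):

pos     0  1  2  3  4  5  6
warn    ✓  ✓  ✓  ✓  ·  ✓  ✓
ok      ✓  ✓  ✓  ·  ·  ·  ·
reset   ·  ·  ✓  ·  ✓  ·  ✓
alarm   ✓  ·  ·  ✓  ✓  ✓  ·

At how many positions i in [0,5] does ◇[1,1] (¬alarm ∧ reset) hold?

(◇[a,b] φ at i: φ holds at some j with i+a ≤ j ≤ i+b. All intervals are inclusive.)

Evaluate at each i in [0,5]:
  i=0: ✗ (none in [1,1])
  i=1: ✓ (witness j=2)
  i=2: ✗ (none in [3,3])
  i=3: ✗ (none in [4,4])
  i=4: ✗ (none in [5,5])
  i=5: ✓ (witness j=6)
Positions where it holds: {1, 5} → 2.

2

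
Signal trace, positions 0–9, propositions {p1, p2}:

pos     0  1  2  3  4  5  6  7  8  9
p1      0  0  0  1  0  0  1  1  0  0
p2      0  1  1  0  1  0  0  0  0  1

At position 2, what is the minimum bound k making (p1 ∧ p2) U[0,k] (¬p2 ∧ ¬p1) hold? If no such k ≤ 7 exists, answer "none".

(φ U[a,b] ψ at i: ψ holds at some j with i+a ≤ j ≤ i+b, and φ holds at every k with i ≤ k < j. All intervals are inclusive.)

none

Need earliest j ≥ 2 with (¬p2 ∧ ¬p1), and (p1 ∧ p2) at every k in [2,j-1].
  j=2: rhs fails.
  j=3: rhs fails.
  j=4: rhs fails.
  j=5: rhs holds but lhs fails at k=2.
  j=6: rhs fails.
  j=7: rhs fails.
  j=8: rhs holds but lhs fails at k=2.
  j=9: rhs fails.
No witness within the range → none.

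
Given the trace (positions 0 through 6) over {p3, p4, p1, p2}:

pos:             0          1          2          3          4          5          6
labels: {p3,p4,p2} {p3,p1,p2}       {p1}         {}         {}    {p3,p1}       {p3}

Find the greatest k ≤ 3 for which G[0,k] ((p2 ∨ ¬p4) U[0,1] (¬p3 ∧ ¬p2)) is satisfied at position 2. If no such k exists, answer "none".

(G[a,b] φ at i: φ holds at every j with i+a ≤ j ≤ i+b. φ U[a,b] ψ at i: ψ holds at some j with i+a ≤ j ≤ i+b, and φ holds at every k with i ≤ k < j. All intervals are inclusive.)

((p2 ∨ ¬p4) U[0,1] (¬p3 ∧ ¬p2)) must hold from j=2 onward; find where it first fails.
  j=2: holds
  j=3: holds
  j=4: holds
  j=5: fails
Holds on [2,4], so largest k = 2.

2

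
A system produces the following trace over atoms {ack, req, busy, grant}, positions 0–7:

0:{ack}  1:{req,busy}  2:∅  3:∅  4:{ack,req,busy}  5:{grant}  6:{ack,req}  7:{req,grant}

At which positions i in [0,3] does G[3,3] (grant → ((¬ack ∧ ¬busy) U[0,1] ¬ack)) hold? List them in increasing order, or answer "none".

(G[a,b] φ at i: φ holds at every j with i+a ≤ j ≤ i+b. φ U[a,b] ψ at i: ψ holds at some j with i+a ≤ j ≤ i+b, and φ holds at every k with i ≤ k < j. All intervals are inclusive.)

0, 1, 2, 3

Evaluate at each i in [0,3]:
  i=0: ✓ (all of [3,3])
  i=1: ✓ (all of [4,4])
  i=2: ✓ (all of [5,5])
  i=3: ✓ (all of [6,6])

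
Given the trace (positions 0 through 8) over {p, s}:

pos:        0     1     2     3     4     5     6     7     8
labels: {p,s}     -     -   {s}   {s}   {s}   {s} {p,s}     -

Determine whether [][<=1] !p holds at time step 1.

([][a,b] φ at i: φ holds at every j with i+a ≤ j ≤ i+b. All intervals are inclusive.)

Check !p at every j in [1,2]:
  j=1: true
  j=2: true
All positions satisfy it → formula holds.

True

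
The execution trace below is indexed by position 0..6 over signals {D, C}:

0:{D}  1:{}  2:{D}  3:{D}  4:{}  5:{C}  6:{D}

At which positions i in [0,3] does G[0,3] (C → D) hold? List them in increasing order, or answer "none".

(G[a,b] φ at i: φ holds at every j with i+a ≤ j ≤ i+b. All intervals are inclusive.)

Evaluate at each i in [0,3]:
  i=0: ✓ (all of [0,3])
  i=1: ✓ (all of [1,4])
  i=2: ✗ (fails at j=5)
  i=3: ✗ (fails at j=5)

0, 1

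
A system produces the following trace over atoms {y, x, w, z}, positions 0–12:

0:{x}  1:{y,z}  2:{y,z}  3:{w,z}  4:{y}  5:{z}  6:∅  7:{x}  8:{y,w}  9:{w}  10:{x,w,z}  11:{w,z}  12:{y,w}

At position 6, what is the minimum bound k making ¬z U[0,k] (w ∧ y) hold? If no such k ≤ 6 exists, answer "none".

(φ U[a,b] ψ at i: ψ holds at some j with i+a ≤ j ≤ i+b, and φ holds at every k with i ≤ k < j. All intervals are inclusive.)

Need earliest j ≥ 6 with (w ∧ y), and ¬z at every k in [6,j-1].
  j=6: rhs fails.
  j=7: rhs fails.
  j=8: rhs holds; lhs holds on [6,7]. k = 2.

2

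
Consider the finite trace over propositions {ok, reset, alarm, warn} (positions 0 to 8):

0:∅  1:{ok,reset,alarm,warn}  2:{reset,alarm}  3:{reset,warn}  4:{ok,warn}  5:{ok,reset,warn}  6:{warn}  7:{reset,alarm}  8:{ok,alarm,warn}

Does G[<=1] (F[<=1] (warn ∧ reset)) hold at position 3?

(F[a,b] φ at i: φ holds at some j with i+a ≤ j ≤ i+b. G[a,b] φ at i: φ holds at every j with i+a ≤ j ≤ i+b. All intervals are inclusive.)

Check F[<=1] (warn ∧ reset) at every j in [3,4]:
  j=3: holds (witness at 3)
  j=4: holds (witness at 5)
All positions satisfy it → formula holds.

True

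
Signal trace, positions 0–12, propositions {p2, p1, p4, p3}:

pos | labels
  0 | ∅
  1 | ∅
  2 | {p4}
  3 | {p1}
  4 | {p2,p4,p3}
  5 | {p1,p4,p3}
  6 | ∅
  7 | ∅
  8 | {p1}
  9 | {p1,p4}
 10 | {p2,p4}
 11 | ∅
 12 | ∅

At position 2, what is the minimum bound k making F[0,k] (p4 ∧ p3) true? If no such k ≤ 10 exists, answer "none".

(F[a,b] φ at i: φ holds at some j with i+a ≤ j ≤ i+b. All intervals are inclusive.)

2

Scan j = 2,3,… for (p4 ∧ p3):
  j=2: fails
  j=3: fails
  j=4: holds
First hit at j=4, so smallest k = 4-2 = 2.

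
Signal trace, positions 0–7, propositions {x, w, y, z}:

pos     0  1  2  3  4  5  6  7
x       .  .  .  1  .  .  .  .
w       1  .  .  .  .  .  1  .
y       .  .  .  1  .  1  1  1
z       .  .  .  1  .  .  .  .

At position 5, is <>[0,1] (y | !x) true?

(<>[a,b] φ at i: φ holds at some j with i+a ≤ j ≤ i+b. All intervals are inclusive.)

Check (y | !x) at each j in [5,6]:
  j=5: true
  j=6: true
Found at j=5 → formula holds.

Yes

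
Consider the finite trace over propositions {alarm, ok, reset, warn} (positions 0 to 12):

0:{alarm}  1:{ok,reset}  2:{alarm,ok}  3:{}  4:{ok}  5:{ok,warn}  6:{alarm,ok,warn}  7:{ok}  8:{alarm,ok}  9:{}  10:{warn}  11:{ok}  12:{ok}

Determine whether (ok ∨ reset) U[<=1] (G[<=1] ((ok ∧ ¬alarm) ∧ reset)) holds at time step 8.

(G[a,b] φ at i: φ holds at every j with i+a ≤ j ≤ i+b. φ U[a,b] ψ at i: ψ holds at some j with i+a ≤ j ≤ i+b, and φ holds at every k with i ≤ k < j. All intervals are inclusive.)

No

Need some j in [8,9] with G[<=1] ((ok ∧ ¬alarm) ∧ reset), and (ok ∨ reset) at every k in [8,j-1].
  j=8: G[<=1] ((ok ∧ ¬alarm) ∧ reset) — fails at 8.
  j=9: G[<=1] ((ok ∧ ¬alarm) ∧ reset) — fails at 9.
No j in the window works → until fails.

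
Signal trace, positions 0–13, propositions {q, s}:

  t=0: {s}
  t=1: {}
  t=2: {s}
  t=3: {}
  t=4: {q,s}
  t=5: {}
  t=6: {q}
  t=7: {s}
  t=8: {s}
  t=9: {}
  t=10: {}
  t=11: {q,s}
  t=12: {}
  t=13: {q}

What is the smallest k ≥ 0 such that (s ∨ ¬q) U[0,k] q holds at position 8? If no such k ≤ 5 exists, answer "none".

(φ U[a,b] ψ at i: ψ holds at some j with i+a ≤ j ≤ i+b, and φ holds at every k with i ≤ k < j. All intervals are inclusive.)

3

Need earliest j ≥ 8 with q, and (s ∨ ¬q) at every k in [8,j-1].
  j=8: rhs fails.
  j=9: rhs fails.
  j=10: rhs fails.
  j=11: rhs holds; lhs holds on [8,10]. k = 3.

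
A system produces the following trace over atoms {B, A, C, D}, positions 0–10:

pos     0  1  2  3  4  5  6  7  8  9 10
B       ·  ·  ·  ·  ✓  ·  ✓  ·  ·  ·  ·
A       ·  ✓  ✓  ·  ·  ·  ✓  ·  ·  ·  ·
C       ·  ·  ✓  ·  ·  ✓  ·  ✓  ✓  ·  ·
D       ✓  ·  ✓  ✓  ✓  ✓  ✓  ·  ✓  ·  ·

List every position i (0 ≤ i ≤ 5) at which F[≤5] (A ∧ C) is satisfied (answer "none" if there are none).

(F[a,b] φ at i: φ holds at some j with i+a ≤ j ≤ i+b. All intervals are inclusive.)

0, 1, 2

Evaluate at each i in [0,5]:
  i=0: ✓ (witness j=2)
  i=1: ✓ (witness j=2)
  i=2: ✓ (witness j=2)
  i=3: ✗ (none in [3,8])
  i=4: ✗ (none in [4,9])
  i=5: ✗ (none in [5,10])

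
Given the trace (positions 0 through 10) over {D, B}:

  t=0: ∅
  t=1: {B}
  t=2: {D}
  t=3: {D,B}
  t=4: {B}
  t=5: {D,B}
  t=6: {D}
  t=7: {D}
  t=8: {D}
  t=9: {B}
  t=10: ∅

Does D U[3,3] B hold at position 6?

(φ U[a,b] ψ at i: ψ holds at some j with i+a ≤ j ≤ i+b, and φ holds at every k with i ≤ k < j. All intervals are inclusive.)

Need some j in [9,9] with B, and D at every k in [6,j-1].
  j=9: B holds; D holds at every k in [6,8] → satisfied.

Holds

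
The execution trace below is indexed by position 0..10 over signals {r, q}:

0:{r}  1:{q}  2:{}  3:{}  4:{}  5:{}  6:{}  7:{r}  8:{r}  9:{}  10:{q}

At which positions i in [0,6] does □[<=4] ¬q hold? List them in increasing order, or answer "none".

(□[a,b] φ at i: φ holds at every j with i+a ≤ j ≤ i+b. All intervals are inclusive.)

2, 3, 4, 5

Evaluate at each i in [0,6]:
  i=0: ✗ (fails at j=1)
  i=1: ✗ (fails at j=1)
  i=2: ✓ (all of [2,6])
  i=3: ✓ (all of [3,7])
  i=4: ✓ (all of [4,8])
  i=5: ✓ (all of [5,9])
  i=6: ✗ (fails at j=10)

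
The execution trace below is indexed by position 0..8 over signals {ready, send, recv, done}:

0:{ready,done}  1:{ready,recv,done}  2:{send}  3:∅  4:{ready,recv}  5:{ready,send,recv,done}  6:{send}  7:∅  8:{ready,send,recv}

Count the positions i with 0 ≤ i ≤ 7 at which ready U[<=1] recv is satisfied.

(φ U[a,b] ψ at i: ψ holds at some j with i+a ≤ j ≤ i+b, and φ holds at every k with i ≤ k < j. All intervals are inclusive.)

Evaluate at each i in [0,7]:
  i=0: ✓ (rhs at j=1; lhs holds on [0,0])
  i=1: ✓ (rhs at j=1)
  i=2: ✗ (no rhs in [2,3])
  i=3: ✗ (lhs fails at k=3 before rhs at j=4)
  i=4: ✓ (rhs at j=4)
  i=5: ✓ (rhs at j=5)
  i=6: ✗ (no rhs in [6,7])
  i=7: ✗ (lhs fails at k=7 before rhs at j=8)
Positions where it holds: {0, 1, 4, 5} → 4.

4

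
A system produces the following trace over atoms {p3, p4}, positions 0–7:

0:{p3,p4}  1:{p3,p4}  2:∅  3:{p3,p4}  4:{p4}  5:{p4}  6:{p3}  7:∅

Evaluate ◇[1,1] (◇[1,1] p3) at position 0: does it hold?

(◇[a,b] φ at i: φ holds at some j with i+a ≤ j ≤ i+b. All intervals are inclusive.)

Check ◇[1,1] p3 at each j in [1,1]:
  j=1: fails (none in [2,2])
No position in the window satisfies it → formula fails.

Does not hold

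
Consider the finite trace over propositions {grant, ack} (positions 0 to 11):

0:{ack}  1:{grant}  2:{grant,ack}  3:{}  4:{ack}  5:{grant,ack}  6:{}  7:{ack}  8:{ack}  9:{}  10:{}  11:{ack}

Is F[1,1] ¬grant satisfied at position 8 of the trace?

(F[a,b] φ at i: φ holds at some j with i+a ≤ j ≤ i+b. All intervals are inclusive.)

Yes

Check ¬grant at each j in [9,9]:
  j=9: true
Found at j=9 → formula holds.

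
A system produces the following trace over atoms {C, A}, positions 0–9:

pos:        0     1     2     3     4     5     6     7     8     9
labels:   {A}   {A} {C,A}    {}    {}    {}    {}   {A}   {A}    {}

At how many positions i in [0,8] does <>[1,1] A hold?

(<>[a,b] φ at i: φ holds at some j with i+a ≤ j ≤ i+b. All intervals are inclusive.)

Evaluate at each i in [0,8]:
  i=0: ✓ (witness j=1)
  i=1: ✓ (witness j=2)
  i=2: ✗ (none in [3,3])
  i=3: ✗ (none in [4,4])
  i=4: ✗ (none in [5,5])
  i=5: ✗ (none in [6,6])
  i=6: ✓ (witness j=7)
  i=7: ✓ (witness j=8)
  i=8: ✗ (none in [9,9])
Positions where it holds: {0, 1, 6, 7} → 4.

4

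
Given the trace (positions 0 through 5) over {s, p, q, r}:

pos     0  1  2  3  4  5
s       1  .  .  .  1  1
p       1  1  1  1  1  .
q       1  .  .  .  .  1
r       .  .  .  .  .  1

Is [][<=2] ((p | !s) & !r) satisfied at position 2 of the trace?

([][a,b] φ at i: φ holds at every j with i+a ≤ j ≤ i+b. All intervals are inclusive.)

Holds

Check ((p | !s) & !r) at every j in [2,4]:
  j=2: true
  j=3: true
  j=4: true
All positions satisfy it → formula holds.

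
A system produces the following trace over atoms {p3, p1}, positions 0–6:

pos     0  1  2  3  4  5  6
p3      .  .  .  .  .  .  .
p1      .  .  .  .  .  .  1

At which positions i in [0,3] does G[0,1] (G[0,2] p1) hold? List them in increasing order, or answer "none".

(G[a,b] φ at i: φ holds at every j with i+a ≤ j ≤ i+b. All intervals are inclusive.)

none

Evaluate at each i in [0,3]:
  i=0: ✗ (fails at j=0)
  i=1: ✗ (fails at j=1)
  i=2: ✗ (fails at j=2)
  i=3: ✗ (fails at j=3)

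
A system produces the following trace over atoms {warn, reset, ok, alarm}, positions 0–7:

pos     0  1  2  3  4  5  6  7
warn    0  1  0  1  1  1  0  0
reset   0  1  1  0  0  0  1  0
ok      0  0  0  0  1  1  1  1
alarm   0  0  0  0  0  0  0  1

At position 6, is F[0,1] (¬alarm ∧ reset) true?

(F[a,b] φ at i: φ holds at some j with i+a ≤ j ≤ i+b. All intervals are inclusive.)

Holds

Check (¬alarm ∧ reset) at each j in [6,7]:
  j=6: true
  j=7: false
Found at j=6 → formula holds.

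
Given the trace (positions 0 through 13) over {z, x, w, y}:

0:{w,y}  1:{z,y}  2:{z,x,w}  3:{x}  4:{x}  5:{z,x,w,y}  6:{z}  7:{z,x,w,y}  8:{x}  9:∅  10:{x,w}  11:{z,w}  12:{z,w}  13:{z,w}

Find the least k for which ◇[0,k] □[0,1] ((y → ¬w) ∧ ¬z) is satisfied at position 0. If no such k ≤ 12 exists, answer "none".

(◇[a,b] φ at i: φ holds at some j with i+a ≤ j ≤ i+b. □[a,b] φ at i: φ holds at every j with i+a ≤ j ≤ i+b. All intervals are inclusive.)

3

Scan j = 0,1,… for □[0,1] ((y → ¬w) ∧ ¬z):
  j=0: fails
  j=1: fails
  j=2: fails
  j=3: holds
First hit at j=3, so smallest k = 3-0 = 3.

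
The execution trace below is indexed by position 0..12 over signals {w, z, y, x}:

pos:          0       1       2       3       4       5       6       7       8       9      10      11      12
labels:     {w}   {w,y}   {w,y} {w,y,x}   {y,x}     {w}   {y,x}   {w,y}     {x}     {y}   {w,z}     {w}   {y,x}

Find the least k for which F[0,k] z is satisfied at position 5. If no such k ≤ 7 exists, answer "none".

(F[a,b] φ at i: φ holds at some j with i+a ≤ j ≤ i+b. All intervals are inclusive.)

5

Scan j = 5,6,… for z:
  j=5: fails
  j=6: fails
  j=7: fails
  j=8: fails
  j=9: fails
  j=10: holds
First hit at j=10, so smallest k = 10-5 = 5.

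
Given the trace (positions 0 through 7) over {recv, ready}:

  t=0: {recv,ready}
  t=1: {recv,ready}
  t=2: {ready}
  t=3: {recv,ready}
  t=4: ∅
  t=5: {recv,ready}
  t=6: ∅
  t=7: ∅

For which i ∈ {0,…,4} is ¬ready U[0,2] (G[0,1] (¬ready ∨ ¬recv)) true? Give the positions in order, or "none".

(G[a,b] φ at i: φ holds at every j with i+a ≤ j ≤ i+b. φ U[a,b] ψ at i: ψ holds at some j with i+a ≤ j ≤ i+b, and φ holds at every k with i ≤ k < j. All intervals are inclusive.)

Evaluate at each i in [0,4]:
  i=0: ✗ (no rhs in [0,2])
  i=1: ✗ (no rhs in [1,3])
  i=2: ✗ (no rhs in [2,4])
  i=3: ✗ (no rhs in [3,5])
  i=4: ✗ (lhs fails at k=5 before rhs at j=6)

none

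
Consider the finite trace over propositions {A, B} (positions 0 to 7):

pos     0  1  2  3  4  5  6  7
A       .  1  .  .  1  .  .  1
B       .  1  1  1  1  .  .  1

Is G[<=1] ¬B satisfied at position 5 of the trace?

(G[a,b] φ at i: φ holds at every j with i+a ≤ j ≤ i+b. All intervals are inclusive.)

Check ¬B at every j in [5,6]:
  j=5: true
  j=6: true
All positions satisfy it → formula holds.

True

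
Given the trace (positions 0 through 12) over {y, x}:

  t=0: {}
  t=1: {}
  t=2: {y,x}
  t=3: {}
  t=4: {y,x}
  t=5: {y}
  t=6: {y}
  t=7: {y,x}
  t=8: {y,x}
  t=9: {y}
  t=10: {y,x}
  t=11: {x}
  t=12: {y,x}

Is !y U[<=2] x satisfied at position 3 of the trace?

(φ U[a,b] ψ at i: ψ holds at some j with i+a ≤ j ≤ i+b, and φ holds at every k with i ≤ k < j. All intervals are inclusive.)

True

Need some j in [3,5] with x, and !y at every k in [3,j-1].
  j=3: x false.
  j=4: x holds; !y holds at every k in [3,3] → satisfied.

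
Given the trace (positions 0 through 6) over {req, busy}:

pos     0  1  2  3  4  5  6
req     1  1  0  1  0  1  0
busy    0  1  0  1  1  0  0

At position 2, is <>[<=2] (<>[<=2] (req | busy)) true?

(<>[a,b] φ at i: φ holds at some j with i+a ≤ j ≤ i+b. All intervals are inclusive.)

Check <>[<=2] (req | busy) at each j in [2,4]:
  j=2: holds (witness at 3)
  j=3: holds (witness at 3)
  j=4: holds (witness at 4)
Found at j=2 → formula holds.

True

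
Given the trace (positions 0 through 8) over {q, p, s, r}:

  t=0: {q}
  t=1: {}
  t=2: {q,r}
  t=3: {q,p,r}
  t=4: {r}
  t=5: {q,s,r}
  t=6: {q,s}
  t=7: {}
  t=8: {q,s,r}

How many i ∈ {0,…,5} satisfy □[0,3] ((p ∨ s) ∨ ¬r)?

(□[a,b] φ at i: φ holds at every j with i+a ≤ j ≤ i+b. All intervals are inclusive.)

1

Evaluate at each i in [0,5]:
  i=0: ✗ (fails at j=2)
  i=1: ✗ (fails at j=2)
  i=2: ✗ (fails at j=2)
  i=3: ✗ (fails at j=4)
  i=4: ✗ (fails at j=4)
  i=5: ✓ (all of [5,8])
Positions where it holds: {5} → 1.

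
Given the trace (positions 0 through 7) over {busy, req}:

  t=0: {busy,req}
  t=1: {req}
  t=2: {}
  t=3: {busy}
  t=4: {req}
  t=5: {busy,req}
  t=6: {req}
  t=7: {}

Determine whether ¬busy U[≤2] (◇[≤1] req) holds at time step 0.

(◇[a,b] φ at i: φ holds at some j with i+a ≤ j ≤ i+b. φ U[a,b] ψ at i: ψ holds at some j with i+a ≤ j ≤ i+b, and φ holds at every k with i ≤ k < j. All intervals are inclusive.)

Holds

Need some j in [0,2] with ◇[≤1] req, and ¬busy at every k in [0,j-1].
  j=0: ◇[≤1] req holds; no prefix to check → satisfied.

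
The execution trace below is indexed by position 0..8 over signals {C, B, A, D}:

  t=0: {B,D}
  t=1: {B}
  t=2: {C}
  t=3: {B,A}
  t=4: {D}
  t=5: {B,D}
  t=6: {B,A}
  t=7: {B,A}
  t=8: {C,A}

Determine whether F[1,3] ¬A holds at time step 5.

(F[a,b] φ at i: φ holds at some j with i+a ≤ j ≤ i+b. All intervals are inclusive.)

Check ¬A at each j in [6,8]:
  j=6: false
  j=7: false
  j=8: false
No position in the window satisfies it → formula fails.

False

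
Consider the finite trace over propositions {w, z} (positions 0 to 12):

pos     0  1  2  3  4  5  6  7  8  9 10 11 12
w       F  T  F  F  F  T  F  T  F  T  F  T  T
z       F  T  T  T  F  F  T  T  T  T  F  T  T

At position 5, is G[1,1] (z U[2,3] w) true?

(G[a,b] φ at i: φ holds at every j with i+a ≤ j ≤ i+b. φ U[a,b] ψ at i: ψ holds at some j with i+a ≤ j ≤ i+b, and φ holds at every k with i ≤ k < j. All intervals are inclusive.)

Check (z U[2,3] w) at every j in [6,6]:
  j=6: holds
All positions satisfy it → formula holds.

Holds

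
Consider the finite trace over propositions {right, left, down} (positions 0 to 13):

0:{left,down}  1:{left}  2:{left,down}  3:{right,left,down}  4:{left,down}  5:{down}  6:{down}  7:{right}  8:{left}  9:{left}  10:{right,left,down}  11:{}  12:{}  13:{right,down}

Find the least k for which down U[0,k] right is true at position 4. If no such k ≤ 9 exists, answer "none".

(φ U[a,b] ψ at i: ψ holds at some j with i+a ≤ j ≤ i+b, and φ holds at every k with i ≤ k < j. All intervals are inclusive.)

3

Need earliest j ≥ 4 with right, and down at every k in [4,j-1].
  j=4: rhs fails.
  j=5: rhs fails.
  j=6: rhs fails.
  j=7: rhs holds; lhs holds on [4,6]. k = 3.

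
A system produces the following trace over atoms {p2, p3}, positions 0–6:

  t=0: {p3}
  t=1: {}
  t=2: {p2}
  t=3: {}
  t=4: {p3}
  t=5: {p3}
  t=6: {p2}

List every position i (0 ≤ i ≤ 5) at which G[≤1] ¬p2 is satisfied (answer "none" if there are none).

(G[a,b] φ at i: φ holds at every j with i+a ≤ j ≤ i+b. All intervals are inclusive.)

0, 3, 4

Evaluate at each i in [0,5]:
  i=0: ✓ (all of [0,1])
  i=1: ✗ (fails at j=2)
  i=2: ✗ (fails at j=2)
  i=3: ✓ (all of [3,4])
  i=4: ✓ (all of [4,5])
  i=5: ✗ (fails at j=6)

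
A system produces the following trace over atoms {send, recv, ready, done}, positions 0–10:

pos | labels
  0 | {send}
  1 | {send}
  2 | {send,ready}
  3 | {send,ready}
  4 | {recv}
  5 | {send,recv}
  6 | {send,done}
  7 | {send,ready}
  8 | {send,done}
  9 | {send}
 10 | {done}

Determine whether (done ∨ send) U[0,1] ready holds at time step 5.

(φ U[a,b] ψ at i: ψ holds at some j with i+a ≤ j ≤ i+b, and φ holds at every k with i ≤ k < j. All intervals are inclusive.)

False

Need some j in [5,6] with ready, and (done ∨ send) at every k in [5,j-1].
  j=5: ready false.
  j=6: ready false.
No j in the window works → until fails.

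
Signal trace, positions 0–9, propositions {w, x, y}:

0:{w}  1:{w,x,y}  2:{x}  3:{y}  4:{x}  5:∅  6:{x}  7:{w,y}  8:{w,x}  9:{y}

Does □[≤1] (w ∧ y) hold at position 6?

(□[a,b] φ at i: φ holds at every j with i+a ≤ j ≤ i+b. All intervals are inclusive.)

False

Check (w ∧ y) at every j in [6,7]:
  j=6: false
  j=7: true
Fails at j=6 → formula fails.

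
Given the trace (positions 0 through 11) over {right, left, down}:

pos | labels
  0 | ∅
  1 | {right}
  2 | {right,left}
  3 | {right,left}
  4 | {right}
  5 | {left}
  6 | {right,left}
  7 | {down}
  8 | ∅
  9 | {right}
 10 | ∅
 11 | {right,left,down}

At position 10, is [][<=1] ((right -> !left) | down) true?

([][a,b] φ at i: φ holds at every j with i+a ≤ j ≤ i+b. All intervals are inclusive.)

Yes

Check ((right -> !left) | down) at every j in [10,11]:
  j=10: true
  j=11: true
All positions satisfy it → formula holds.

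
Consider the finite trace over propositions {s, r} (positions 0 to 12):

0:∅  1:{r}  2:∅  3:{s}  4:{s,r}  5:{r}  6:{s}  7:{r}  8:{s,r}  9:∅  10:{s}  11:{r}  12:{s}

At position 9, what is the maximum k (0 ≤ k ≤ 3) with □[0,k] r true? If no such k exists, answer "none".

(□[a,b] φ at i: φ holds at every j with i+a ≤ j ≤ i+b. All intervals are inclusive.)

none

r must hold from j=9 onward; find where it first fails.
  j=9: fails → no k works.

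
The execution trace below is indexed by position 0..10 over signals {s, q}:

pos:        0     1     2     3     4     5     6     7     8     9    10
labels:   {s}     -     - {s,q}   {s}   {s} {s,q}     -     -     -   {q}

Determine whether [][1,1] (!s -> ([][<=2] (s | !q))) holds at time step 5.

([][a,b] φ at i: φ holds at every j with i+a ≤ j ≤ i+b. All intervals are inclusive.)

Check (!s -> ([][<=2] (s | !q))) at every j in [6,6]:
  j=6: antecedent false → ✓
All positions satisfy it → formula holds.

Yes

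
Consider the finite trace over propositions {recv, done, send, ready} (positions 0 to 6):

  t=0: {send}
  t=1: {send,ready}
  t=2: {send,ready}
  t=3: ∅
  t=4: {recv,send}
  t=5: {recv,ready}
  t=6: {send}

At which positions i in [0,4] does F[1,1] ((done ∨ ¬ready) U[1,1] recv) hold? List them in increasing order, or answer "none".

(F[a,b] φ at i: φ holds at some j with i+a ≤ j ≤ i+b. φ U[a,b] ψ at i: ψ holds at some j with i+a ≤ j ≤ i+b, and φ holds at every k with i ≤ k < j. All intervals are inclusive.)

2, 3

Evaluate at each i in [0,4]:
  i=0: ✗ (none in [1,1])
  i=1: ✗ (none in [2,2])
  i=2: ✓ (witness j=3)
  i=3: ✓ (witness j=4)
  i=4: ✗ (none in [5,5])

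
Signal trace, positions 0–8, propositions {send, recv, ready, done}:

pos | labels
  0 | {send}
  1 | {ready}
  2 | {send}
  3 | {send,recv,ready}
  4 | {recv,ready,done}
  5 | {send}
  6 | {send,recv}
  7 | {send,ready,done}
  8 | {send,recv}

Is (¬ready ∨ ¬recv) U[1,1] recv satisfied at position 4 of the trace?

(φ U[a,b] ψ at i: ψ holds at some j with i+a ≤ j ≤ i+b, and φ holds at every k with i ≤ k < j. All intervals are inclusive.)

Does not hold

Need some j in [5,5] with recv, and (¬ready ∨ ¬recv) at every k in [4,j-1].
  j=5: recv false.
No j in the window works → until fails.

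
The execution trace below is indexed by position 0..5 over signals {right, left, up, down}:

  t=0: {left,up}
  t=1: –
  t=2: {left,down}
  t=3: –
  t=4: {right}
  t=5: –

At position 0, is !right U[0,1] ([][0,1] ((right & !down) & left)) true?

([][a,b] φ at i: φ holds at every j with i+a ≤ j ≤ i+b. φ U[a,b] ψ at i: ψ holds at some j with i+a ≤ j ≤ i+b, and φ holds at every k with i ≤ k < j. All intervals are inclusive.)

No

Need some j in [0,1] with [][0,1] ((right & !down) & left), and !right at every k in [0,j-1].
  j=0: [][0,1] ((right & !down) & left) — fails at 0.
  j=1: [][0,1] ((right & !down) & left) — fails at 1.
No j in the window works → until fails.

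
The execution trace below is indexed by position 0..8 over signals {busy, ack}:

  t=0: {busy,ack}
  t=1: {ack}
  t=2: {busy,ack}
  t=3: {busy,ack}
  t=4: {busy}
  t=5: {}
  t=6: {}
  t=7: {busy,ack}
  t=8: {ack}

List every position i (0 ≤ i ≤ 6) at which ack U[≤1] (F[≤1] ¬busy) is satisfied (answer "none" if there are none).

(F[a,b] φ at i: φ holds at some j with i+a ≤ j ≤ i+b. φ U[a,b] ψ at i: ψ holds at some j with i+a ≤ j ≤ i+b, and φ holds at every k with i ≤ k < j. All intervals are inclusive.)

0, 1, 3, 4, 5, 6

Evaluate at each i in [0,6]:
  i=0: ✓ (rhs at j=0)
  i=1: ✓ (rhs at j=1)
  i=2: ✗ (no rhs in [2,3])
  i=3: ✓ (rhs at j=4; lhs holds on [3,3])
  i=4: ✓ (rhs at j=4)
  i=5: ✓ (rhs at j=5)
  i=6: ✓ (rhs at j=6)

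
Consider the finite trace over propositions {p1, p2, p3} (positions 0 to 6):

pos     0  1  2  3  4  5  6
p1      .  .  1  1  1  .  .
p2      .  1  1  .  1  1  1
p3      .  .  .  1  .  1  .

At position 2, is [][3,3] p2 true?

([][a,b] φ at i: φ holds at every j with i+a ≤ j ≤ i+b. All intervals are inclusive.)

Holds

Check p2 at every j in [5,5]:
  j=5: true
All positions satisfy it → formula holds.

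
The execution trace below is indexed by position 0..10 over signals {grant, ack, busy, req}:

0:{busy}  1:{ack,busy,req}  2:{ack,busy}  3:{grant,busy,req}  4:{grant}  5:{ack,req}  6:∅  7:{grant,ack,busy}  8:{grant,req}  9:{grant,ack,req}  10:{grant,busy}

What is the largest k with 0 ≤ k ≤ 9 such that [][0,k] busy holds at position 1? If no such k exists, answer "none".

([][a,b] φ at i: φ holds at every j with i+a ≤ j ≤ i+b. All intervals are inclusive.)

2

busy must hold from j=1 onward; find where it first fails.
  j=1: holds
  j=2: holds
  j=3: holds
  j=4: fails
Holds on [1,3], so largest k = 2.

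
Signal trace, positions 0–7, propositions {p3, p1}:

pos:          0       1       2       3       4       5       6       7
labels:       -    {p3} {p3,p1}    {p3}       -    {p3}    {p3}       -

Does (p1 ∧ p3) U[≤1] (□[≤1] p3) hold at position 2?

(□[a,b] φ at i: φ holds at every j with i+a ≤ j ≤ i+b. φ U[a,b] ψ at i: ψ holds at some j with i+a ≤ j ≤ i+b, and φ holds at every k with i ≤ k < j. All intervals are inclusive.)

Yes

Need some j in [2,3] with □[≤1] p3, and (p1 ∧ p3) at every k in [2,j-1].
  j=2: □[≤1] p3 holds; no prefix to check → satisfied.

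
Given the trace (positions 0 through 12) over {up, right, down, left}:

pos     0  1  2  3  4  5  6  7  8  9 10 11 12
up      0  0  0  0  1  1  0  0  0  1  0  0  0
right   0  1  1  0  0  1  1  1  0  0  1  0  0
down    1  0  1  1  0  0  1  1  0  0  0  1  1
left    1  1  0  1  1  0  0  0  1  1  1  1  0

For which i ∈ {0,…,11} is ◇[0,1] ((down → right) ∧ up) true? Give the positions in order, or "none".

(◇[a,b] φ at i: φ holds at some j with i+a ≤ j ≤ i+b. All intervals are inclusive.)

Evaluate at each i in [0,11]:
  i=0: ✗ (none in [0,1])
  i=1: ✗ (none in [1,2])
  i=2: ✗ (none in [2,3])
  i=3: ✓ (witness j=4)
  i=4: ✓ (witness j=4)
  i=5: ✓ (witness j=5)
  i=6: ✗ (none in [6,7])
  i=7: ✗ (none in [7,8])
  i=8: ✓ (witness j=9)
  i=9: ✓ (witness j=9)
  i=10: ✗ (none in [10,11])
  i=11: ✗ (none in [11,12])

3, 4, 5, 8, 9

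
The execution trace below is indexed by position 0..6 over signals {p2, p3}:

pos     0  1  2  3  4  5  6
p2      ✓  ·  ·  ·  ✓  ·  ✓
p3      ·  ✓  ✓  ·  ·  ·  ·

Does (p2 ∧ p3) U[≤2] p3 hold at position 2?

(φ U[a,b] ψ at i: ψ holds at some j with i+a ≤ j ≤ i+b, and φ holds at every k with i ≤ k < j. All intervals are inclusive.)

Holds

Need some j in [2,4] with p3, and (p2 ∧ p3) at every k in [2,j-1].
  j=2: p3 holds; no prefix to check → satisfied.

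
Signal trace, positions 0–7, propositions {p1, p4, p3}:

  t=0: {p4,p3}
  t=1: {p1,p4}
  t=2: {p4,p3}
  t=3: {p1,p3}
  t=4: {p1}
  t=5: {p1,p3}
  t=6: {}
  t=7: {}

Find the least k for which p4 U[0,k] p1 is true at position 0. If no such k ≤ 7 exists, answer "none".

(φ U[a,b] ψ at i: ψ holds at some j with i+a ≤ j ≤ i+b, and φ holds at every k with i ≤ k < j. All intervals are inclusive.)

Need earliest j ≥ 0 with p1, and p4 at every k in [0,j-1].
  j=0: rhs fails.
  j=1: rhs holds; lhs holds on [0,0]. k = 1.

1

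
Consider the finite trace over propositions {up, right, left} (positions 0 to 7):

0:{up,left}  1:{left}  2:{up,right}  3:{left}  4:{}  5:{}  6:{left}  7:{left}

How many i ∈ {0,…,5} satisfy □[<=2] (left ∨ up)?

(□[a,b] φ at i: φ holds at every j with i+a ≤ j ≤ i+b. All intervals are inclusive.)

2

Evaluate at each i in [0,5]:
  i=0: ✓ (all of [0,2])
  i=1: ✓ (all of [1,3])
  i=2: ✗ (fails at j=4)
  i=3: ✗ (fails at j=4)
  i=4: ✗ (fails at j=4)
  i=5: ✗ (fails at j=5)
Positions where it holds: {0, 1} → 2.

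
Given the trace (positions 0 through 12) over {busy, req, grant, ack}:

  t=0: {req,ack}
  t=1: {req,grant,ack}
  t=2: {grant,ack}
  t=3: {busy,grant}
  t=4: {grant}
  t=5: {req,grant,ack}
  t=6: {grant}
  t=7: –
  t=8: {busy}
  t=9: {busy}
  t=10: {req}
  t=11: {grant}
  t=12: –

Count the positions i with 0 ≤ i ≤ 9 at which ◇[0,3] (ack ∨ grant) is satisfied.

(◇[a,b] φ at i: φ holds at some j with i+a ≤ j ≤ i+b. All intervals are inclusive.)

Evaluate at each i in [0,9]:
  i=0: ✓ (witness j=0)
  i=1: ✓ (witness j=1)
  i=2: ✓ (witness j=2)
  i=3: ✓ (witness j=3)
  i=4: ✓ (witness j=4)
  i=5: ✓ (witness j=5)
  i=6: ✓ (witness j=6)
  i=7: ✗ (none in [7,10])
  i=8: ✓ (witness j=11)
  i=9: ✓ (witness j=11)
Positions where it holds: {0, 1, 2, 3, 4, 5, 6, 8, 9} → 9.

9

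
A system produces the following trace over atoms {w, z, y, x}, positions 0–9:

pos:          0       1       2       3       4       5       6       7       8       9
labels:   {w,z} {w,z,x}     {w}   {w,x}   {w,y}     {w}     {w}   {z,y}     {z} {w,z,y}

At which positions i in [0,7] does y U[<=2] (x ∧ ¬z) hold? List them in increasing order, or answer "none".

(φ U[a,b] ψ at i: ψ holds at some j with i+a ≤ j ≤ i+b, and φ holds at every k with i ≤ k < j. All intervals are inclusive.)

3

Evaluate at each i in [0,7]:
  i=0: ✗ (no rhs in [0,2])
  i=1: ✗ (lhs fails at k=1 before rhs at j=3)
  i=2: ✗ (lhs fails at k=2 before rhs at j=3)
  i=3: ✓ (rhs at j=3)
  i=4: ✗ (no rhs in [4,6])
  i=5: ✗ (no rhs in [5,7])
  i=6: ✗ (no rhs in [6,8])
  i=7: ✗ (no rhs in [7,9])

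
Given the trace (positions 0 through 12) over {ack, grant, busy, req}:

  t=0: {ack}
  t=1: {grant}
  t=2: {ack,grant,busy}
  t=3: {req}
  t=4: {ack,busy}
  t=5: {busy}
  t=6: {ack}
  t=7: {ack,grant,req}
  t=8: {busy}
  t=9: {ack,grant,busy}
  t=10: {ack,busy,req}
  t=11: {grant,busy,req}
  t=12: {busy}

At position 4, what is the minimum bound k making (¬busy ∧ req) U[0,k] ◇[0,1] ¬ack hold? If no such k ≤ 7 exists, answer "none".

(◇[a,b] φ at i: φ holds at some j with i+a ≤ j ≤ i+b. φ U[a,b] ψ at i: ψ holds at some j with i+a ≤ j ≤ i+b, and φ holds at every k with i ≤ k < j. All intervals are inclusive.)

Need earliest j ≥ 4 with ◇[0,1] ¬ack, and (¬busy ∧ req) at every k in [4,j-1].
  j=4: rhs holds (empty prefix). k = 0.

0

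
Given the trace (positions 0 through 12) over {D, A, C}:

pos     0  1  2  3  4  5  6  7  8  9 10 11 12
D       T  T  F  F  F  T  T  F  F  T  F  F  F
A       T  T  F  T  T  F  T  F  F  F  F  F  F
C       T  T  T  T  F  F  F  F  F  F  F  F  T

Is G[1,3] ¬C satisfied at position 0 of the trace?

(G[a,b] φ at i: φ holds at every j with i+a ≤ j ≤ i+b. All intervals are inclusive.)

Check ¬C at every j in [1,3]:
  j=1: false
  j=2: false
  j=3: false
Fails at j=1 → formula fails.

No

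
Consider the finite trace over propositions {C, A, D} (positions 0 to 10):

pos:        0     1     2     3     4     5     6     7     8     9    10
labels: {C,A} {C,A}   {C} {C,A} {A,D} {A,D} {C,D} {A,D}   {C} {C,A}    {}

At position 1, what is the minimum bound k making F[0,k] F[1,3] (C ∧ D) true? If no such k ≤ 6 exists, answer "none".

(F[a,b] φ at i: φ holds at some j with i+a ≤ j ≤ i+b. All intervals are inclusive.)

2

Scan j = 1,2,… for F[1,3] (C ∧ D):
  j=1: fails
  j=2: fails
  j=3: holds
First hit at j=3, so smallest k = 3-1 = 2.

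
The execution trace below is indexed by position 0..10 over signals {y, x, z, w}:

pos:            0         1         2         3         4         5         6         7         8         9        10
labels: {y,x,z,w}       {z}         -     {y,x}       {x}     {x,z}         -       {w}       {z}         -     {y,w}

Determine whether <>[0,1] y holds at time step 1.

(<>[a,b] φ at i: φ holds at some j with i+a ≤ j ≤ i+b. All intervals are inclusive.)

Check y at each j in [1,2]:
  j=1: false
  j=2: false
No position in the window satisfies it → formula fails.

Does not hold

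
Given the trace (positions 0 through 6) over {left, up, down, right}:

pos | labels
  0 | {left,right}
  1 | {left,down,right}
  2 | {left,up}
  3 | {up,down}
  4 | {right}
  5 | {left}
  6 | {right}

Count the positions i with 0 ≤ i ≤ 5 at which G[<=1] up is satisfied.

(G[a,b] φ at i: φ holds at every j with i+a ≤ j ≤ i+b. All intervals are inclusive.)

Evaluate at each i in [0,5]:
  i=0: ✗ (fails at j=0)
  i=1: ✗ (fails at j=1)
  i=2: ✓ (all of [2,3])
  i=3: ✗ (fails at j=4)
  i=4: ✗ (fails at j=4)
  i=5: ✗ (fails at j=5)
Positions where it holds: {2} → 1.

1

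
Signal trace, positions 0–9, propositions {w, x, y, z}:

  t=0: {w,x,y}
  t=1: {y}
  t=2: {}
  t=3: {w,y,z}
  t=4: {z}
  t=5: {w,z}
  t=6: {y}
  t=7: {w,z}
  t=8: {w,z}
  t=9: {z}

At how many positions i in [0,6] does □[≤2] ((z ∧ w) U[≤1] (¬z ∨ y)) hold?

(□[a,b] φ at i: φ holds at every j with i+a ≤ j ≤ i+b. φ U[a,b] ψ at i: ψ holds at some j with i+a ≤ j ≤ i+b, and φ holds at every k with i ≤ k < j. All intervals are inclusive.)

Evaluate at each i in [0,6]:
  i=0: ✓ (all of [0,2])
  i=1: ✓ (all of [1,3])
  i=2: ✗ (fails at j=4)
  i=3: ✗ (fails at j=4)
  i=4: ✗ (fails at j=4)
  i=5: ✗ (fails at j=7)
  i=6: ✗ (fails at j=7)
Positions where it holds: {0, 1} → 2.

2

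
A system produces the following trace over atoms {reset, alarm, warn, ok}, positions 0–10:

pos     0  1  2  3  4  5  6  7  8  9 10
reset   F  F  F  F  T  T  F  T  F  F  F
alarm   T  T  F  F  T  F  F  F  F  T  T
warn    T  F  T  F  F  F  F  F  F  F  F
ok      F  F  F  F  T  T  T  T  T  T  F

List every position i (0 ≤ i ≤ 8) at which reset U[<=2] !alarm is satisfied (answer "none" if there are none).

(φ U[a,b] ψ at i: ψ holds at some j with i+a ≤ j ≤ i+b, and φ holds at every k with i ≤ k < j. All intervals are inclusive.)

2, 3, 4, 5, 6, 7, 8

Evaluate at each i in [0,8]:
  i=0: ✗ (lhs fails at k=0 before rhs at j=2)
  i=1: ✗ (lhs fails at k=1 before rhs at j=2)
  i=2: ✓ (rhs at j=2)
  i=3: ✓ (rhs at j=3)
  i=4: ✓ (rhs at j=5; lhs holds on [4,4])
  i=5: ✓ (rhs at j=5)
  i=6: ✓ (rhs at j=6)
  i=7: ✓ (rhs at j=7)
  i=8: ✓ (rhs at j=8)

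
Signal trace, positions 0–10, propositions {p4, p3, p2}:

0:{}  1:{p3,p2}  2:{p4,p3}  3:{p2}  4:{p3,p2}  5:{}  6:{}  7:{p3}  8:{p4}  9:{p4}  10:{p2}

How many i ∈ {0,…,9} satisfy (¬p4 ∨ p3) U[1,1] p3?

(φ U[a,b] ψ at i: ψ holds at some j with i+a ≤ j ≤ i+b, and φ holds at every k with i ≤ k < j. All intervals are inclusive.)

Evaluate at each i in [0,9]:
  i=0: ✓ (rhs at j=1; lhs holds on [0,0])
  i=1: ✓ (rhs at j=2; lhs holds on [1,1])
  i=2: ✗ (no rhs in [3,3])
  i=3: ✓ (rhs at j=4; lhs holds on [3,3])
  i=4: ✗ (no rhs in [5,5])
  i=5: ✗ (no rhs in [6,6])
  i=6: ✓ (rhs at j=7; lhs holds on [6,6])
  i=7: ✗ (no rhs in [8,8])
  i=8: ✗ (no rhs in [9,9])
  i=9: ✗ (no rhs in [10,10])
Positions where it holds: {0, 1, 3, 6} → 4.

4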